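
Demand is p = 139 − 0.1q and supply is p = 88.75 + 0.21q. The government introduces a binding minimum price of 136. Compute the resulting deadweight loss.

Competitive equilibrium: 139 − 0.1q = 88.75 + 0.21q → q* = 162.0968, p* = 122.7903.
At the floor p = 136, quantity demanded = (139 − 136)/0.1 = 30.
Sellers' marginal cost at q' = 30: 88.75 + 0.21·30 = 95.05.
Δq = 162.0968 − 30 = 132.0968; wedge = 136 − 95.05 = 40.95.
The triangle = ½ × 132.0968 × 40.95 = 2704.68.

2704.68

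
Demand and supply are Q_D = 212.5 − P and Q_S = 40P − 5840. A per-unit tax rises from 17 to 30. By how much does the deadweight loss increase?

298.05

In inverse form: demand P = 212.5 − Q, supply P = 146 + 0.025Q.
Competitive equilibrium: 212.5 − Q = 146 + 0.025Q → Q* = 64.878, P* = 147.622.
For a per-unit tax t: ΔQ = t/1.025, so DWL = ½·t·(t/1.025) = t²/2.05.
At t = 17: DWL = 140.976. At t = 30: DWL = 439.024.
Increase = 439.024 − 140.976 = 298.05.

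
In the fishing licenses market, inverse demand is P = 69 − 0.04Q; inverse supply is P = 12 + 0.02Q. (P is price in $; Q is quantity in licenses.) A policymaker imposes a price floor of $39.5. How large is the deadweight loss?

Competitive equilibrium: 69 − 0.04Q = 12 + 0.02Q → Q* = 950, P* = 31.
At the floor P = 39.5, quantity demanded = (69 − 39.5)/0.04 = 737.5.
Sellers' marginal cost at Q' = 737.5: 12 + 0.02·737.5 = 26.75.
ΔQ = 950 − 737.5 = 212.5; wedge = 39.5 − 26.75 = 12.75.
DWL = ½ × 212.5 × 12.75 = $1354.69.

$1354.69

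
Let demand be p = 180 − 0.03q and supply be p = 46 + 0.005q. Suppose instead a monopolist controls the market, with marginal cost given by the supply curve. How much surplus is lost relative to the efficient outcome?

54642.10

Competitive equilibrium: 180 − 0.03q = 46 + 0.005q → q* = 3828.57143, p* = 65.14286.
Marginal revenue: MR = 180 − 0.06q. Set MR = MC: 180 − 0.06q = 46 + 0.005q → q_m = 2061.53846.
Price p_m = 180 − 0.03·2061.53846 = 118.15385; MC(q_m) = 46 + 0.005·2061.53846 = 56.30769.
Competitive q* = 3828.57143, so Δq = 1767.03297; wedge = 118.15385 − 56.30769 = 61.84616.
Deadweight loss = ½ × 1767.03297 × 61.84616 = 54642.10.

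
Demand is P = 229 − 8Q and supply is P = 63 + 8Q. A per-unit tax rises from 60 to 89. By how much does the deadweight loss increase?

Competitive equilibrium: 229 − 8Q = 63 + 8Q → Q* = 10.375, P* = 146.
For a per-unit tax t: ΔQ = t/16, so DWL = ½·t·(t/16) = t²/32.
At t = 60: DWL = 112.5. At t = 89: DWL = 247.531.
Increase = 247.531 − 112.5 = 135.03.

135.03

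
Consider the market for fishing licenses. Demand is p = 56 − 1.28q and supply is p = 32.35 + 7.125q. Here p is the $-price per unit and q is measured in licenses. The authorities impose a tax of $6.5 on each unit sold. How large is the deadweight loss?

$2.51

Competitive equilibrium: 56 − 1.28q = 32.35 + 7.125q → q* = 2.8138, p* = 52.3983.
With the tax, the buyer price exceeds the seller price by 6.5: (56 − 1.28q) − (32.35 + 7.125q) = 6.5 → q' = 2.0405.
Δq = 2.8138 − 2.0405 = 0.7733; the wedge equals the tax, 6.5.
Welfare loss = ½ × 0.7733 × 6.5 = $2.51.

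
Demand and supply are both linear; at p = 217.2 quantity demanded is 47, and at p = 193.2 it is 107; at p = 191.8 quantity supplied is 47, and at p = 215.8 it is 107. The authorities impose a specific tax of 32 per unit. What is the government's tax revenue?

1240

Demand slope = (193.2 − 217.2)/(107 − 47) = −0.4, so p = 236 − 0.4q.
Supply slope = (215.8 − 191.8)/(107 − 47) = 0.4, so p = 173 + 0.4q.
Competitive equilibrium: 236 − 0.4q = 173 + 0.4q → q* = 78.75, p* = 204.5.
With the tax, the buyer price exceeds the seller price by 32: (236 − 0.4q) − (173 + 0.4q) = 32 → q' = 38.75.
Tax revenue = 32 × 38.75 = 1240.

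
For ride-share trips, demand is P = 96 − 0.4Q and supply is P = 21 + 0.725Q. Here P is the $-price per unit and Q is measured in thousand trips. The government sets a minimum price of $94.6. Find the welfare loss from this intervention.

$2244.39 thousand

Competitive equilibrium: 96 − 0.4Q = 21 + 0.725Q → Q* = 66.6667, P* = 69.3333.
At the floor P = 94.6, quantity demanded = (96 − 94.6)/0.4 = 3.5.
Sellers' marginal cost at Q' = 3.5: 21 + 0.725·3.5 = 23.5375.
ΔQ = 66.6667 − 3.5 = 63.1667; wedge = 94.6 − 23.5375 = 71.0625.
Welfare loss = ½ × 63.1667 × 71.0625 = $2244.39 thousand.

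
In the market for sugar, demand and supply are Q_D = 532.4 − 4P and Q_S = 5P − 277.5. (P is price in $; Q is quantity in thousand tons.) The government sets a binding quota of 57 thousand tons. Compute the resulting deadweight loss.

In inverse form: demand P = 133.1 − 0.25Q, supply P = 55.5 + 0.2Q.
Competitive equilibrium: 133.1 − 0.25Q = 55.5 + 0.2Q → Q* = 172.4444, P* = 89.9889.
At Q = 57: demand price = 133.1 − 0.25·57 = 118.85; supply price = 55.5 + 0.2·57 = 66.9.
ΔQ = 172.4444 − 57 = 115.4444; wedge = 118.85 − 66.9 = 51.95.
The triangle = ½ × 115.4444 × 51.95 = $2998.67 thousand.

$2998.67 thousand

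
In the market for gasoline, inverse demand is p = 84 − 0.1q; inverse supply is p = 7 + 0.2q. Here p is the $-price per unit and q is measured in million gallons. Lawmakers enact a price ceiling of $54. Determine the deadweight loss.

$70.42 million

Competitive equilibrium: 84 − 0.1q = 7 + 0.2q → q* = 256.6667, p* = 58.3333.
At the ceiling p = 54, quantity supplied = (54 − 7)/0.2 = 235.
Willingness to pay at q' = 235: 84 − 0.1·235 = 60.5.
Δq = 256.6667 − 235 = 21.6667; wedge = 60.5 − 54 = 6.5.
The triangle = ½ × 21.6667 × 6.5 = $70.42 million.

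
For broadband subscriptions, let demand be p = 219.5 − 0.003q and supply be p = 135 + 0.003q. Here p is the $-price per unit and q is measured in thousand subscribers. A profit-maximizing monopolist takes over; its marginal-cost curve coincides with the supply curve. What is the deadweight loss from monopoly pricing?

$66113.43 thousand

Competitive equilibrium: 219.5 − 0.003q = 135 + 0.003q → q* = 14083.3333333, p* = 177.25.
Marginal revenue: MR = 219.5 − 0.006q. Set MR = MC: 219.5 − 0.006q = 135 + 0.003q → q_m = 9388.8888889.
Price p_m = 219.5 − 0.003·9388.8888889 = 191.3333333; MC(q_m) = 135 + 0.003·9388.8888889 = 163.1666667.
Competitive q* = 14083.3333333, so Δq = 4694.4444444; wedge = 191.3333333 − 163.1666667 = 28.1666666.
DWL = ½ × 4694.4444444 × 28.1666666 = $66113.43 thousand.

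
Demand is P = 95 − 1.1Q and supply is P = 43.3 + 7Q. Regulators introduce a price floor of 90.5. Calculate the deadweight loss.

21.27

Competitive equilibrium: 95 − 1.1Q = 43.3 + 7Q → Q* = 6.3827, P* = 87.979.
At the floor P = 90.5, quantity demanded = (95 − 90.5)/1.1 = 4.0909.
Sellers' marginal cost at Q' = 4.0909: 43.3 + 7·4.0909 = 71.9363.
ΔQ = 6.3827 − 4.0909 = 2.2918; wedge = 90.5 − 71.9363 = 18.5637.
DWL = ½ × 2.2918 × 18.5637 = 21.27.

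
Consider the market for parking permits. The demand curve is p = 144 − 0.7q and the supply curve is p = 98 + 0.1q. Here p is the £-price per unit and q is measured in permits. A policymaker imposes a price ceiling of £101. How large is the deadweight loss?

£302.50

Competitive equilibrium: 144 − 0.7q = 98 + 0.1q → q* = 57.5, p* = 103.75.
At the ceiling p = 101, quantity supplied = (101 − 98)/0.1 = 30.
Willingness to pay at q' = 30: 144 − 0.7·30 = 123.
Δq = 57.5 − 30 = 27.5; wedge = 123 − 101 = 22.
The triangle = ½ × 27.5 × 22 = £302.50.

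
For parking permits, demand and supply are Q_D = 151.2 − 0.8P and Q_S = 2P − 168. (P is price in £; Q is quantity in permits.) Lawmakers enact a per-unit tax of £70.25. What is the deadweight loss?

In inverse form: demand P = 189 − 1.25Q, supply P = 84 + 0.5Q.
Competitive equilibrium: 189 − 1.25Q = 84 + 0.5Q → Q* = 60, P* = 114.
With the tax, the buyer price exceeds the seller price by 70.25: (189 − 1.25Q) − (84 + 0.5Q) = 70.25 → Q' = 19.8571.
ΔQ = 60 − 19.8571 = 40.1429; the wedge equals the tax, 70.25.
DWL = ½ × 40.1429 × 70.25 = £1410.02.

£1410.02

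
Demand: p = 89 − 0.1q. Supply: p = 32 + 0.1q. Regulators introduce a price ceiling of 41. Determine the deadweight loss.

3802.50

Competitive equilibrium: 89 − 0.1q = 32 + 0.1q → q* = 285, p* = 60.5.
At the ceiling p = 41, quantity supplied = (41 − 32)/0.1 = 90.
Willingness to pay at q' = 90: 89 − 0.1·90 = 80.
Δq = 285 − 90 = 195; wedge = 80 − 41 = 39.
The triangle = ½ × 195 × 39 = 3802.50.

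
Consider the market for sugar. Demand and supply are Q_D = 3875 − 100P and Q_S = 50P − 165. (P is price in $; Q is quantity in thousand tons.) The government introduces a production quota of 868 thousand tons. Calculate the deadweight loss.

$1475.80 thousand

In inverse form: demand P = 38.75 − 0.01Q, supply P = 3.3 + 0.02Q.
Competitive equilibrium: 38.75 − 0.01Q = 3.3 + 0.02Q → Q* = 1181.6667, P* = 26.9333.
At Q = 868: demand price = 38.75 − 0.01·868 = 30.07; supply price = 3.3 + 0.02·868 = 20.66.
ΔQ = 1181.6667 − 868 = 313.6667; wedge = 30.07 − 20.66 = 9.41.
Deadweight loss = ½ × 313.6667 × 9.41 = $1475.80 thousand.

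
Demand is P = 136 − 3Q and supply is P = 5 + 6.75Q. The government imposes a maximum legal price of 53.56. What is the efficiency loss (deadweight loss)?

Competitive equilibrium: 136 − 3Q = 5 + 6.75Q → Q* = 13.4359, P* = 95.6923.
At the ceiling P = 53.56, quantity supplied = (53.56 − 5)/6.75 = 7.1941.
Willingness to pay at Q' = 7.1941: 136 − 3·7.1941 = 114.4177.
ΔQ = 13.4359 − 7.1941 = 6.2418; wedge = 114.4177 − 53.56 = 60.8577.
DWL = ½ × 6.2418 × 60.8577 = 189.93.

189.93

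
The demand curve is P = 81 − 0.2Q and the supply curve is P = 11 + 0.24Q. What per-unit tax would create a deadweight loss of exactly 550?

22

Competitive equilibrium: 81 − 0.2Q = 11 + 0.24Q → Q* = 159.0909, P* = 49.1818.
A tax t gives ΔQ = t/0.44 and wedge t, so DWL = t²/0.88.
t²/0.88 = 550 → t² = 484 → t = 22.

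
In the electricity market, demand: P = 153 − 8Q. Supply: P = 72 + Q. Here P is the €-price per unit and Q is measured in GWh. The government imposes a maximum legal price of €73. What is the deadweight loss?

Competitive equilibrium: 153 − 8Q = 72 + Q → Q* = 9, P* = 81.
At the ceiling P = 73, quantity supplied = (73 − 72)/1 = 1.
Willingness to pay at Q' = 1: 153 − 8·1 = 145.
ΔQ = 9 − 1 = 8; wedge = 145 − 73 = 72.
The triangle = ½ × 8 × 72 = €288.

€288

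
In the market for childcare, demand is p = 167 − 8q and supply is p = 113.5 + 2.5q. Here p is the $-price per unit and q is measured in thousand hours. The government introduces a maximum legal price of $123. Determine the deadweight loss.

Competitive equilibrium: 167 − 8q = 113.5 + 2.5q → q* = 5.0952, p* = 126.2381.
At the ceiling p = 123, quantity supplied = (123 − 113.5)/2.5 = 3.8.
Willingness to pay at q' = 3.8: 167 − 8·3.8 = 136.6.
Δq = 5.0952 − 3.8 = 1.2952; wedge = 136.6 − 123 = 13.6.
Welfare loss = ½ × 1.2952 × 13.6 = $8.81 thousand.

$8.81 thousand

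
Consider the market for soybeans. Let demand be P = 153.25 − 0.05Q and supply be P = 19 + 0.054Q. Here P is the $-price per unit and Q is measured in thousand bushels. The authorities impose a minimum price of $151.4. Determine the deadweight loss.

Competitive equilibrium: 153.25 − 0.05Q = 19 + 0.054Q → Q* = 1290.8654, P* = 88.7067.
At the floor P = 151.4, quantity demanded = (153.25 − 151.4)/0.05 = 37.
Sellers' marginal cost at Q' = 37: 19 + 0.054·37 = 20.998.
ΔQ = 1290.8654 − 37 = 1253.8654; wedge = 151.4 − 20.998 = 130.402.
Welfare loss = ½ × 1253.8654 × 130.402 = $81753.28 thousand.

$81753.28 thousand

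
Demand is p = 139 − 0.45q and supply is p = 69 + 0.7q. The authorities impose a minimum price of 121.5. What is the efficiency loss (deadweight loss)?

277.81

Competitive equilibrium: 139 − 0.45q = 69 + 0.7q → q* = 60.8696, p* = 111.6087.
At the floor p = 121.5, quantity demanded = (139 − 121.5)/0.45 = 38.8889.
Sellers' marginal cost at q' = 38.8889: 69 + 0.7·38.8889 = 96.2222.
Δq = 60.8696 − 38.8889 = 21.9807; wedge = 121.5 − 96.2222 = 25.2778.
The triangle = ½ × 21.9807 × 25.2778 = 277.81.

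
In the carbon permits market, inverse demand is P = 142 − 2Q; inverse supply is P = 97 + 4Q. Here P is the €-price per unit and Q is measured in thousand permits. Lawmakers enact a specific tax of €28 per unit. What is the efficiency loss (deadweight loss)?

Competitive equilibrium: 142 − 2Q = 97 + 4Q → Q* = 7.5, P* = 127.
With the tax, the buyer price exceeds the seller price by 28: (142 − 2Q) − (97 + 4Q) = 28 → Q' = 2.8333.
ΔQ = 7.5 − 2.8333 = 4.6667; the wedge equals the tax, 28.
The triangle = ½ × 4.6667 × 28 = €65.33 thousand.

€65.33 thousand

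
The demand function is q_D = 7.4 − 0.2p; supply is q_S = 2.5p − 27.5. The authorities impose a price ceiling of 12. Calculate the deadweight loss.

14.47

In inverse form: demand p = 37 − 5q, supply p = 11 + 0.4q.
Competitive equilibrium: 37 − 5q = 11 + 0.4q → q* = 4.8148, p* = 12.9259.
At the ceiling p = 12, quantity supplied = (12 − 11)/0.4 = 2.5.
Willingness to pay at q' = 2.5: 37 − 5·2.5 = 24.5.
Δq = 4.8148 − 2.5 = 2.3148; wedge = 24.5 − 12 = 12.5.
DWL = ½ × 2.3148 × 12.5 = 14.47.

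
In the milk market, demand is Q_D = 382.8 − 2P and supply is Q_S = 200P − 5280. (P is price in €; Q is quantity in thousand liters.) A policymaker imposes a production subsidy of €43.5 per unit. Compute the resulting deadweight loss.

In inverse form: demand P = 191.4 − 0.5Q, supply P = 26.4 + 0.005Q.
Competitive equilibrium: 191.4 − 0.5Q = 26.4 + 0.005Q → Q* = 326.7327, P* = 28.0337.
The subsidy lowers effective supply by 43.5: P = 0.005Q − 17.1.
New quantity: 191.4 − 0.5Q = 0.005Q − 17.1 → Q' = 412.8713.
Overproduction ΔQ = 412.8713 − 326.7327 = 86.1386; wedge = subsidy = 43.5.
Deadweight loss = ½ × 86.1386 × 43.5 = €1873.51 thousand.

€1873.51 thousand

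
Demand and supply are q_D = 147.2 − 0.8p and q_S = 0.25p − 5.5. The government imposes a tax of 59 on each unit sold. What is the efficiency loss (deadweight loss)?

331.52

In inverse form: demand p = 184 − 1.25q, supply p = 22 + 4q.
Competitive equilibrium: 184 − 1.25q = 22 + 4q → q* = 30.8571, p* = 145.4286.
With the tax, the buyer price exceeds the seller price by 59: (184 − 1.25q) − (22 + 4q) = 59 → q' = 19.619.
Δq = 30.8571 − 19.619 = 11.2381; the wedge equals the tax, 59.
Deadweight loss = ½ × 11.2381 × 59 = 331.52.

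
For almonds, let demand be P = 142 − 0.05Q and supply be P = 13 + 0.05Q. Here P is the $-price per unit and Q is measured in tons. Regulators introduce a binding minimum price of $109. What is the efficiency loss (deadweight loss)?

Competitive equilibrium: 142 − 0.05Q = 13 + 0.05Q → Q* = 1290, P* = 77.5.
At the floor P = 109, quantity demanded = (142 − 109)/0.05 = 660.
Sellers' marginal cost at Q' = 660: 13 + 0.05·660 = 46.
ΔQ = 1290 − 660 = 630; wedge = 109 − 46 = 63.
The triangle = ½ × 630 × 63 = $19845.

$19845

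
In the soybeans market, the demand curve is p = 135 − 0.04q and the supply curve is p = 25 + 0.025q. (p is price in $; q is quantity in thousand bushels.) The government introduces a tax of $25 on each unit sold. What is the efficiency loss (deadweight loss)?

$4807.69 thousand

Competitive equilibrium: 135 − 0.04q = 25 + 0.025q → q* = 1692.3077, p* = 67.3077.
With the tax, the buyer price exceeds the seller price by 25: (135 − 0.04q) − (25 + 0.025q) = 25 → q' = 1307.6923.
Δq = 1692.3077 − 1307.6923 = 384.6154; the wedge equals the tax, 25.
DWL = ½ × 384.6154 × 25 = $4807.69 thousand.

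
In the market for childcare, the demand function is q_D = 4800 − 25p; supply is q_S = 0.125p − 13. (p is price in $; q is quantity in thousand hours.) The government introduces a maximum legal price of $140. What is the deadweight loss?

In inverse form: demand p = 192 − 0.04q, supply p = 104 + 8q.
Competitive equilibrium: 192 − 0.04q = 104 + 8q → q* = 10.9453, p* = 191.5622.
At the ceiling p = 140, quantity supplied = (140 − 104)/8 = 4.5.
Willingness to pay at q' = 4.5: 192 − 0.04·4.5 = 191.82.
Δq = 10.9453 − 4.5 = 6.4453; wedge = 191.82 − 140 = 51.82.
DWL = ½ × 6.4453 × 51.82 = $167 thousand.

$167 thousand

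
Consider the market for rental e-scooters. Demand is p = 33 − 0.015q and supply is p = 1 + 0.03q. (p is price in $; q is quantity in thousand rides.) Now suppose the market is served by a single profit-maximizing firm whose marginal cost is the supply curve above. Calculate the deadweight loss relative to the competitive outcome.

$711.11 thousand

Competitive equilibrium: 33 − 0.015q = 1 + 0.03q → q* = 711.1111, p* = 22.3333.
Marginal revenue: MR = 33 − 0.03q. Set MR = MC: 33 − 0.03q = 1 + 0.03q → q_m = 533.3333.
Price p_m = 33 − 0.015·533.3333 = 25; MC(q_m) = 1 + 0.03·533.3333 = 17.
Competitive q* = 711.1111, so Δq = 177.7778; wedge = 25 − 17 = 8.
The triangle = ½ × 177.7778 × 8 = $711.11 thousand.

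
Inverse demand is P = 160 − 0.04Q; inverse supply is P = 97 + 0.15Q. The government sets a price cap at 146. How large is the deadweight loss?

Competitive equilibrium: 160 − 0.04Q = 97 + 0.15Q → Q* = 331.5789, P* = 146.7368.
At the ceiling P = 146, quantity supplied = (146 − 97)/0.15 = 326.6667.
Willingness to pay at Q' = 326.6667: 160 − 0.04·326.6667 = 146.9333.
ΔQ = 331.5789 − 326.6667 = 4.9122; wedge = 146.9333 − 146 = 0.9333.
The triangle = ½ × 4.9122 × 0.9333 = 2.29.

2.29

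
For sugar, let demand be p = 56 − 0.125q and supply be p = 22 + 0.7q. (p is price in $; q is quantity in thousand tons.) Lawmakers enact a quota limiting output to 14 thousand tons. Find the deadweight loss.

$305.46 thousand

Competitive equilibrium: 56 − 0.125q = 22 + 0.7q → q* = 41.2121, p* = 50.8485.
At q = 14: demand price = 56 − 0.125·14 = 54.25; supply price = 22 + 0.7·14 = 31.8.
Δq = 41.2121 − 14 = 27.2121; wedge = 54.25 − 31.8 = 22.45.
The triangle = ½ × 27.2121 × 22.45 = $305.46 thousand.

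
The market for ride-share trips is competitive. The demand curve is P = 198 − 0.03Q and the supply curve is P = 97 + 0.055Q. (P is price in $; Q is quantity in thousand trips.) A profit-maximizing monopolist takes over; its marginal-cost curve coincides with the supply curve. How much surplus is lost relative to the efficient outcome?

Competitive equilibrium: 198 − 0.03Q = 97 + 0.055Q → Q* = 1188.23529, P* = 162.35294.
Marginal revenue: MR = 198 − 0.06Q. Set MR = MC: 198 − 0.06Q = 97 + 0.055Q → Q_m = 878.26087.
Price P_m = 198 − 0.03·878.26087 = 171.65217; MC(Q_m) = 97 + 0.055·878.26087 = 145.30435.
Competitive Q* = 1188.23529, so ΔQ = 309.97442; wedge = 171.65217 − 145.30435 = 26.34782.
DWL = ½ × 309.97442 × 26.34782 = $4083.58 thousand.

$4083.58 thousand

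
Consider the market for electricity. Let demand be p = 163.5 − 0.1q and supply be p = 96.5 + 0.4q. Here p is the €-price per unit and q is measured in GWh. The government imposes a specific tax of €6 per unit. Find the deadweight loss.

Competitive equilibrium: 163.5 − 0.1q = 96.5 + 0.4q → q* = 134, p* = 150.1.
With the tax, the buyer price exceeds the seller price by 6: (163.5 − 0.1q) − (96.5 + 0.4q) = 6 → q' = 122.
Δq = 134 − 122 = 12; the wedge equals the tax, 6.
DWL = ½ × 12 × 6 = €36.

€36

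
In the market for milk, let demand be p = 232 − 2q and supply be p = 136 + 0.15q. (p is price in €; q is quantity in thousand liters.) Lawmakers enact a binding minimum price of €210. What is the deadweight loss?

€1217.33 thousand

Competitive equilibrium: 232 − 2q = 136 + 0.15q → q* = 44.6512, p* = 142.6977.
At the floor p = 210, quantity demanded = (232 − 210)/2 = 11.
Sellers' marginal cost at q' = 11: 136 + 0.15·11 = 137.65.
Δq = 44.6512 − 11 = 33.6512; wedge = 210 − 137.65 = 72.35.
DWL = ½ × 33.6512 × 72.35 = €1217.33 thousand.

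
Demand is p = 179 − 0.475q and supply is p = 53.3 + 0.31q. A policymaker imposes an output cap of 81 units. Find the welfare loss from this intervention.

2457.50

Competitive equilibrium: 179 − 0.475q = 53.3 + 0.31q → q* = 160.1274, p* = 102.9395.
At q = 81: demand price = 179 − 0.475·81 = 140.525; supply price = 53.3 + 0.31·81 = 78.41.
Δq = 160.1274 − 81 = 79.1274; wedge = 140.525 − 78.41 = 62.115.
Deadweight loss = ½ × 79.1274 × 62.115 = 2457.50.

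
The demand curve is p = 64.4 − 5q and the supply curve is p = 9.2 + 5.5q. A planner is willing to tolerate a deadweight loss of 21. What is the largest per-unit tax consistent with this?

Competitive equilibrium: 64.4 − 5q = 9.2 + 5.5q → q* = 5.2571, p* = 38.1143.
A tax t gives Δq = t/10.5 and wedge t, so DWL = t²/21.
t²/21 = 21 → t² = 441 → t = 21.

21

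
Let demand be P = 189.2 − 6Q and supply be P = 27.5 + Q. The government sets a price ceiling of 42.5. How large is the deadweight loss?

229.635

Competitive equilibrium: 189.2 − 6Q = 27.5 + Q → Q* = 23.1, P* = 50.6.
At the ceiling P = 42.5, quantity supplied = (42.5 − 27.5)/1 = 15.
Willingness to pay at Q' = 15: 189.2 − 6·15 = 99.2.
ΔQ = 23.1 − 15 = 8.1; wedge = 99.2 − 42.5 = 56.7.
DWL = ½ × 8.1 × 56.7 = 229.635.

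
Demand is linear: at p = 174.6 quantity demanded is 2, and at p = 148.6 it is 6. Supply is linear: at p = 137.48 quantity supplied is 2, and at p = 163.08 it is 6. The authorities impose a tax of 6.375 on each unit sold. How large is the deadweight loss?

Demand slope = (148.6 − 174.6)/(6 − 2) = −6.5, so p = 187.6 − 6.5q.
Supply slope = (163.08 − 137.48)/(6 − 2) = 6.4, so p = 124.68 + 6.4q.
Competitive equilibrium: 187.6 − 6.5q = 124.68 + 6.4q → q* = 4.8775, p* = 155.8961.
With the tax, the buyer price exceeds the seller price by 6.375: (187.6 − 6.5q) − (124.68 + 6.4q) = 6.375 → q' = 4.3833.
Δq = 4.8775 − 4.3833 = 0.4942; the wedge equals the tax, 6.375.
DWL = ½ × 0.4942 × 6.375 = 1.58.

1.58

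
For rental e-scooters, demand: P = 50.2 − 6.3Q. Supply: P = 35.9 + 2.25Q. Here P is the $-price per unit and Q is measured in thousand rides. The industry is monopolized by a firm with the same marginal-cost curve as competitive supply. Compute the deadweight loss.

Competitive equilibrium: 50.2 − 6.3Q = 35.9 + 2.25Q → Q* = 1.6725, P* = 39.6632.
Marginal revenue: MR = 50.2 − 12.6Q. Set MR = MC: 50.2 − 12.6Q = 35.9 + 2.25Q → Q_m = 0.963.
Price P_m = 50.2 − 6.3·0.963 = 44.1331; MC(Q_m) = 35.9 + 2.25·0.963 = 38.0668.
Competitive Q* = 1.6725, so ΔQ = 0.7095; wedge = 44.1331 − 38.0668 = 6.0663.
DWL = ½ × 0.7095 × 6.0663 = $2.15 thousand.

$2.15 thousand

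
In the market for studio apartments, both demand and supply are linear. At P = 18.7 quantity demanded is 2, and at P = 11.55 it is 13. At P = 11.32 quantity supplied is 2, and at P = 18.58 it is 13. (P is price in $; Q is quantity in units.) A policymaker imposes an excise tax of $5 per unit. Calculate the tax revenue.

$19.08

Demand slope = (11.55 − 18.7)/(13 − 2) = −0.65, so P = 20 − 0.65Q.
Supply slope = (18.58 − 11.32)/(13 − 2) = 0.66, so P = 10 + 0.66Q.
Competitive equilibrium: 20 − 0.65Q = 10 + 0.66Q → Q* = 7.6336, P* = 15.0382.
With the tax, the buyer price exceeds the seller price by 5: (20 − 0.65Q) − (10 + 0.66Q) = 5 → Q' = 3.8168.
Tax revenue = 5 × 3.8168 = $19.08.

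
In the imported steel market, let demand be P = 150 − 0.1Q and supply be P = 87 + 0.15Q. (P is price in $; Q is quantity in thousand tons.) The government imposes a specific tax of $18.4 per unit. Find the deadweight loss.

Competitive equilibrium: 150 − 0.1Q = 87 + 0.15Q → Q* = 252, P* = 124.8.
With the tax, the buyer price exceeds the seller price by 18.4: (150 − 0.1Q) − (87 + 0.15Q) = 18.4 → Q' = 178.4.
ΔQ = 252 − 178.4 = 73.6; the wedge equals the tax, 18.4.
DWL = ½ × 73.6 × 18.4 = $677.12 thousand.

$677.12 thousand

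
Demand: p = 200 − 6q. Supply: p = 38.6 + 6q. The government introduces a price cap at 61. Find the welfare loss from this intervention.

Competitive equilibrium: 200 − 6q = 38.6 + 6q → q* = 13.45, p* = 119.3.
At the ceiling p = 61, quantity supplied = (61 − 38.6)/6 = 3.7333.
Willingness to pay at q' = 3.7333: 200 − 6·3.7333 = 177.6002.
Δq = 13.45 − 3.7333 = 9.7167; wedge = 177.6002 − 61 = 116.6002.
Welfare loss = ½ × 9.7167 × 116.6002 = 566.48.

566.48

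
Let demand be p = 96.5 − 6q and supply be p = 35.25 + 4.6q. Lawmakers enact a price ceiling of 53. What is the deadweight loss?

Competitive equilibrium: 96.5 − 6q = 35.25 + 4.6q → q* = 5.7783, p* = 61.8302.
At the ceiling p = 53, quantity supplied = (53 − 35.25)/4.6 = 3.8587.
Willingness to pay at q' = 3.8587: 96.5 − 6·3.8587 = 73.3478.
Δq = 5.7783 − 3.8587 = 1.9196; wedge = 73.3478 − 53 = 20.3478.
Deadweight loss = ½ × 1.9196 × 20.3478 = 19.53.

19.53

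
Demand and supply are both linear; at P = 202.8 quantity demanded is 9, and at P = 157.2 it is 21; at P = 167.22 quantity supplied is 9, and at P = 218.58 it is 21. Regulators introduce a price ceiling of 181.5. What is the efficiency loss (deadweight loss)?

Demand slope = (157.2 − 202.8)/(21 − 9) = −3.8, so P = 237 − 3.8Q.
Supply slope = (218.58 − 167.22)/(21 − 9) = 4.28, so P = 128.7 + 4.28Q.
Competitive equilibrium: 237 − 3.8Q = 128.7 + 4.28Q → Q* = 13.4035, P* = 186.0668.
At the ceiling P = 181.5, quantity supplied = (181.5 − 128.7)/4.28 = 12.3364.
Willingness to pay at Q' = 12.3364: 237 − 3.8·12.3364 = 190.1217.
ΔQ = 13.4035 − 12.3364 = 1.0671; wedge = 190.1217 − 181.5 = 8.6217.
DWL = ½ × 1.0671 × 8.6217 = 4.60.

4.60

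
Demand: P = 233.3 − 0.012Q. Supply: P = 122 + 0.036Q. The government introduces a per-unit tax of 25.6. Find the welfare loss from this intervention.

Competitive equilibrium: 233.3 − 0.012Q = 122 + 0.036Q → Q* = 2318.75, P* = 205.475.
With the tax, the buyer price exceeds the seller price by 25.6: (233.3 − 0.012Q) − (122 + 0.036Q) = 25.6 → Q' = 1785.4167.
ΔQ = 2318.75 − 1785.4167 = 533.3333; the wedge equals the tax, 25.6.
Welfare loss = ½ × 533.3333 × 25.6 = 6826.67.

6826.67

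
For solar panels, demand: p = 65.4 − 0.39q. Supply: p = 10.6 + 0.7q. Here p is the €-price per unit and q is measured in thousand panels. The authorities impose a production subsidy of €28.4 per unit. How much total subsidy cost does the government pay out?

€2167.78 thousand

Competitive equilibrium: 65.4 − 0.39q = 10.6 + 0.7q → q* = 50.2752, p* = 45.7927.
The subsidy lowers effective supply by 28.4: p = 0.7q − 17.8.
New quantity: 65.4 − 0.39q = 0.7q − 17.8 → q' = 76.3303.
Total subsidy cost = 28.4 × 76.3303 = €2167.78 thousand.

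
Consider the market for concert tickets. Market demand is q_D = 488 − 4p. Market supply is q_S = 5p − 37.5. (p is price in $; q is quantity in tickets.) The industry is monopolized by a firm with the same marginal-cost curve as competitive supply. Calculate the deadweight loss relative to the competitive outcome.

$1858.03

In inverse form: demand p = 122 − 0.25q, supply p = 7.5 + 0.2q.
Competitive equilibrium: 122 − 0.25q = 7.5 + 0.2q → q* = 254.4444, p* = 58.3889.
Marginal revenue: MR = 122 − 0.5q. Set MR = MC: 122 − 0.5q = 7.5 + 0.2q → q_m = 163.5714.
Price p_m = 122 − 0.25·163.5714 = 81.1072; MC(q_m) = 7.5 + 0.2·163.5714 = 40.2143.
Competitive q* = 254.4444, so Δq = 90.873; wedge = 81.1072 − 40.2143 = 40.8929.
DWL = ½ × 90.873 × 40.8929 = $1858.03.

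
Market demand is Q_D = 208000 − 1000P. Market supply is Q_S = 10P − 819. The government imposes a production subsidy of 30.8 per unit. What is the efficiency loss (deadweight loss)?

4696.24

In inverse form: demand P = 208 − 0.001Q, supply P = 81.9 + 0.1Q.
Competitive equilibrium: 208 − 0.001Q = 81.9 + 0.1Q → Q* = 1248.5149, P* = 206.7515.
The subsidy lowers effective supply by 30.8: P = 51.1 + 0.1Q.
New quantity: 208 − 0.001Q = 51.1 + 0.1Q → Q' = 1553.4653.
Overproduction ΔQ = 1553.4653 − 1248.5149 = 304.9504; wedge = subsidy = 30.8.
Welfare loss = ½ × 304.9504 × 30.8 = 4696.24.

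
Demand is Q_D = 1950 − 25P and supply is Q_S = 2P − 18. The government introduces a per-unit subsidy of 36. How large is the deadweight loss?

In inverse form: demand P = 78 − 0.04Q, supply P = 9 + 0.5Q.
Competitive equilibrium: 78 − 0.04Q = 9 + 0.5Q → Q* = 127.7778, P* = 72.8889.
The subsidy lowers effective supply by 36: P = 0.5Q − 27.
New quantity: 78 − 0.04Q = 0.5Q − 27 → Q' = 194.4444.
Overproduction ΔQ = 194.4444 − 127.7778 = 66.6666; wedge = subsidy = 36.
Welfare loss = ½ × 66.6666 × 36 = 1200.

1200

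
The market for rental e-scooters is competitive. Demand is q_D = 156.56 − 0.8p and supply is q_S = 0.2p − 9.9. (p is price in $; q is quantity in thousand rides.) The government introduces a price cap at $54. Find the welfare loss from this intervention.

$1580.91 thousand

In inverse form: demand p = 195.7 − 1.25q, supply p = 49.5 + 5q.
Competitive equilibrium: 195.7 − 1.25q = 49.5 + 5q → q* = 23.392, p* = 166.46.
At the ceiling p = 54, quantity supplied = (54 − 49.5)/5 = 0.9.
Willingness to pay at q' = 0.9: 195.7 − 1.25·0.9 = 194.575.
Δq = 23.392 − 0.9 = 22.492; wedge = 194.575 − 54 = 140.575.
DWL = ½ × 22.492 × 140.575 = $1580.91 thousand.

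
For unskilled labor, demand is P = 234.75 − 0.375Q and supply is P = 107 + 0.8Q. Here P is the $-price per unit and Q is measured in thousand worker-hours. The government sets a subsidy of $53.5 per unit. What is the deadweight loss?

Competitive equilibrium: 234.75 − 0.375Q = 107 + 0.8Q → Q* = 108.7234, P* = 193.9787.
The subsidy lowers effective supply by 53.5: P = 53.5 + 0.8Q.
New quantity: 234.75 − 0.375Q = 53.5 + 0.8Q → Q' = 154.2553.
Overproduction ΔQ = 154.2553 − 108.7234 = 45.5319; wedge = subsidy = 53.5.
The triangle = ½ × 45.5319 × 53.5 = $1217.98 thousand.

$1217.98 thousand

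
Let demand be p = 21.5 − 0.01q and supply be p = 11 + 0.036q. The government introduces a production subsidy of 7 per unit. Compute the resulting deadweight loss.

Competitive equilibrium: 21.5 − 0.01q = 11 + 0.036q → q* = 228.2609, p* = 19.2174.
The subsidy lowers effective supply by 7: p = 4 + 0.036q.
New quantity: 21.5 − 0.01q = 4 + 0.036q → q' = 380.4348.
Overproduction Δq = 380.4348 − 228.2609 = 152.1739; wedge = subsidy = 7.
Deadweight loss = ½ × 152.1739 × 7 = 532.61.

532.61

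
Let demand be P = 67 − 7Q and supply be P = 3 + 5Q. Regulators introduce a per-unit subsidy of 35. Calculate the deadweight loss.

Competitive equilibrium: 67 − 7Q = 3 + 5Q → Q* = 5.3333, P* = 29.6667.
The subsidy lowers effective supply by 35: P = 5Q − 32.
New quantity: 67 − 7Q = 5Q − 32 → Q' = 8.25.
Overproduction ΔQ = 8.25 − 5.3333 = 2.9167; wedge = subsidy = 35.
Deadweight loss = ½ × 2.9167 × 35 = 51.04.

51.04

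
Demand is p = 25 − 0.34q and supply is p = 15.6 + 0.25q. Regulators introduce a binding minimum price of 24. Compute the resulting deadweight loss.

49.79

Competitive equilibrium: 25 − 0.34q = 15.6 + 0.25q → q* = 15.9322, p* = 19.5831.
At the floor p = 24, quantity demanded = (25 − 24)/0.34 = 2.9412.
Sellers' marginal cost at q' = 2.9412: 15.6 + 0.25·2.9412 = 16.3353.
Δq = 15.9322 − 2.9412 = 12.991; wedge = 24 − 16.3353 = 7.6647.
Welfare loss = ½ × 12.991 × 7.6647 = 49.79.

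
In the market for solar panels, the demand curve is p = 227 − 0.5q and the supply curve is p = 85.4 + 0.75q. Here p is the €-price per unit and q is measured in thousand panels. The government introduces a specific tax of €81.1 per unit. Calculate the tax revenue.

Competitive equilibrium: 227 − 0.5q = 85.4 + 0.75q → q* = 113.28, p* = 170.36.
With the tax, the buyer price exceeds the seller price by 81.1: (227 − 0.5q) − (85.4 + 0.75q) = 81.1 → q' = 48.4.
Tax revenue = 81.1 × 48.4 = €3925.24 thousand.

€3925.24 thousand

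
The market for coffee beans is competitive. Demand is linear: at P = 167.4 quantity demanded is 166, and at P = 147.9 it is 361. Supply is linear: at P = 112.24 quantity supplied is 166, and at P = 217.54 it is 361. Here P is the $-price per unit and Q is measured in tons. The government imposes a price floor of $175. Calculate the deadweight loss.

Demand slope = (147.9 − 167.4)/(361 − 166) = −0.1, so P = 184 − 0.1Q.
Supply slope = (217.54 − 112.24)/(361 − 166) = 0.54, so P = 22.6 + 0.54Q.
Competitive equilibrium: 184 − 0.1Q = 22.6 + 0.54Q → Q* = 252.1875, P* = 158.7813.
At the floor P = 175, quantity demanded = (184 − 175)/0.1 = 90.
Sellers' marginal cost at Q' = 90: 22.6 + 0.54·90 = 71.2.
ΔQ = 252.1875 − 90 = 162.1875; wedge = 175 − 71.2 = 103.8.
Deadweight loss = ½ × 162.1875 × 103.8 = $8417.53.

$8417.53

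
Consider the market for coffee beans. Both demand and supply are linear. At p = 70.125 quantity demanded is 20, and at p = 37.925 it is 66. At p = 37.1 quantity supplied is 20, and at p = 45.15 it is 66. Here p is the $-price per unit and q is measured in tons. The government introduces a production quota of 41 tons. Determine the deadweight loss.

Demand slope = (37.925 − 70.125)/(66 − 20) = −0.7, so p = 84.125 − 0.7q.
Supply slope = (45.15 − 37.1)/(66 − 20) = 0.175, so p = 33.6 + 0.175q.
Competitive equilibrium: 84.125 − 0.7q = 33.6 + 0.175q → q* = 57.7429, p* = 43.705.
At q = 41: demand price = 84.125 − 0.7·41 = 55.425; supply price = 33.6 + 0.175·41 = 40.775.
Δq = 57.7429 − 41 = 16.7429; wedge = 55.425 − 40.775 = 14.65.
DWL = ½ × 16.7429 × 14.65 = $122.64.

$122.64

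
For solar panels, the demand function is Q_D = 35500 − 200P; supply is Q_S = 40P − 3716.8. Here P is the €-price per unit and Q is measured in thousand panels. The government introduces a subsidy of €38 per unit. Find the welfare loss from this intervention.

In inverse form: demand P = 177.5 − 0.005Q, supply P = 92.92 + 0.025Q.
Competitive equilibrium: 177.5 − 0.005Q = 92.92 + 0.025Q → Q* = 2819.3333, P* = 163.4033.
The subsidy lowers effective supply by 38: P = 54.92 + 0.025Q.
New quantity: 177.5 − 0.005Q = 54.92 + 0.025Q → Q' = 4086.
Overproduction ΔQ = 4086 − 2819.3333 = 1266.6667; wedge = subsidy = 38.
The triangle = ½ × 1266.6667 × 38 = €24066.67 thousand.

€24066.67 thousand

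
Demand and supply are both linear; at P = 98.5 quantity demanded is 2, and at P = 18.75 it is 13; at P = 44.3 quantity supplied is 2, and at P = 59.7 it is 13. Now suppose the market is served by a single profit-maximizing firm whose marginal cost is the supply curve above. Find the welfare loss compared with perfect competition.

Demand slope = (18.75 − 98.5)/(13 − 2) = −7.25, so P = 113 − 7.25Q.
Supply slope = (59.7 − 44.3)/(13 − 2) = 1.4, so P = 41.5 + 1.4Q.
Competitive equilibrium: 113 − 7.25Q = 41.5 + 1.4Q → Q* = 8.2659, P* = 53.0723.
Marginal revenue: MR = 113 − 14.5Q. Set MR = MC: 113 − 14.5Q = 41.5 + 1.4Q → Q_m = 4.4969.
Price P_m = 113 − 7.25·4.4969 = 80.3975; MC(Q_m) = 41.5 + 1.4·4.4969 = 47.7957.
Competitive Q* = 8.2659, so ΔQ = 3.769; wedge = 80.3975 − 47.7957 = 32.6018.
Deadweight loss = ½ × 3.769 × 32.6018 = 61.44.

61.44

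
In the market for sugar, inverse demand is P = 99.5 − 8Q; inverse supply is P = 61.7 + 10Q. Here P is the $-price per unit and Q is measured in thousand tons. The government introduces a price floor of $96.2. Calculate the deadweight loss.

$25.63 thousand

Competitive equilibrium: 99.5 − 8Q = 61.7 + 10Q → Q* = 2.1, P* = 82.7.
At the floor P = 96.2, quantity demanded = (99.5 − 96.2)/8 = 0.4125.
Sellers' marginal cost at Q' = 0.4125: 61.7 + 10·0.4125 = 65.825.
ΔQ = 2.1 − 0.4125 = 1.6875; wedge = 96.2 − 65.825 = 30.375.
The triangle = ½ × 1.6875 × 30.375 = $25.63 thousand.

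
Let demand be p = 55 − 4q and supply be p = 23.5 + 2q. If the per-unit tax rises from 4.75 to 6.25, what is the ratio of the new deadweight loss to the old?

1.731

Competitive equilibrium: 55 − 4q = 23.5 + 2q → q* = 5.25, p* = 34.
For a per-unit tax t: Δq = t/6, so DWL = ½·t·(t/6) = t²/12.
At t = 4.75: DWL = 1.880. At t = 6.25: DWL = 3.255.
Ratio = (6.25/4.75)² = 1.731.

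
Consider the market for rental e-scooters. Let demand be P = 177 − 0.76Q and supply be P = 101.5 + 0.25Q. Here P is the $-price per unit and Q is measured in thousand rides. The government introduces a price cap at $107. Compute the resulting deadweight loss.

$1405.33 thousand

Competitive equilibrium: 177 − 0.76Q = 101.5 + 0.25Q → Q* = 74.7525, P* = 120.1881.
At the ceiling P = 107, quantity supplied = (107 − 101.5)/0.25 = 22.
Willingness to pay at Q' = 22: 177 − 0.76·22 = 160.28.
ΔQ = 74.7525 − 22 = 52.7525; wedge = 160.28 − 107 = 53.28.
The triangle = ½ × 52.7525 × 53.28 = $1405.33 thousand.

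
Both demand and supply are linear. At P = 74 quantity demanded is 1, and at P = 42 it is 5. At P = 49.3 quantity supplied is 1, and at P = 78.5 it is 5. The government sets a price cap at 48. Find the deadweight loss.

24.58

Demand slope = (42 − 74)/(5 − 1) = −8, so P = 82 − 8Q.
Supply slope = (78.5 − 49.3)/(5 − 1) = 7.3, so P = 42 + 7.3Q.
Competitive equilibrium: 82 − 8Q = 42 + 7.3Q → Q* = 2.6144, P* = 61.085.
At the ceiling P = 48, quantity supplied = (48 − 42)/7.3 = 0.8219.
Willingness to pay at Q' = 0.8219: 82 − 8·0.8219 = 75.4248.
ΔQ = 2.6144 − 0.8219 = 1.7925; wedge = 75.4248 − 48 = 27.4248.
Deadweight loss = ½ × 1.7925 × 27.4248 = 24.58.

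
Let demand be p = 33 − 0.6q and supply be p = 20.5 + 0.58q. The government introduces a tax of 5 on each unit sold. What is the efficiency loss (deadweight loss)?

Competitive equilibrium: 33 − 0.6q = 20.5 + 0.58q → q* = 10.5932, p* = 26.6441.
With the tax, the buyer price exceeds the seller price by 5: (33 − 0.6q) − (20.5 + 0.58q) = 5 → q' = 6.3559.
Δq = 10.5932 − 6.3559 = 4.2373; the wedge equals the tax, 5.
The triangle = ½ × 4.2373 × 5 = 10.59.

10.59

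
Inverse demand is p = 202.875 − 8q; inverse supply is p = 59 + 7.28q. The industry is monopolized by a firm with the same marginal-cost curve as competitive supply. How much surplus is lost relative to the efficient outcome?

79.99

Competitive equilibrium: 202.875 − 8q = 59 + 7.28q → q* = 9.4159, p* = 127.5478.
Marginal revenue: MR = 202.875 − 16q. Set MR = MC: 202.875 − 16q = 59 + 7.28q → q_m = 6.1802.
Price p_m = 202.875 − 8·6.1802 = 153.4334; MC(q_m) = 59 + 7.28·6.1802 = 103.9919.
Competitive q* = 9.4159, so Δq = 3.2357; wedge = 153.4334 − 103.9919 = 49.4415.
Welfare loss = ½ × 3.2357 × 49.4415 = 79.99.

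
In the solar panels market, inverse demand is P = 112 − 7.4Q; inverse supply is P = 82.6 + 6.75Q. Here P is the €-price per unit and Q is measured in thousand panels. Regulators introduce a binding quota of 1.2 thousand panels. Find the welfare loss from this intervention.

Competitive equilibrium: 112 − 7.4Q = 82.6 + 6.75Q → Q* = 2.0777, P* = 96.6247.
At Q = 1.2: demand price = 112 − 7.4·1.2 = 103.12; supply price = 82.6 + 6.75·1.2 = 90.7.
ΔQ = 2.0777 − 1.2 = 0.8777; wedge = 103.12 − 90.7 = 12.42.
The triangle = ½ × 0.8777 × 12.42 = €5.45 thousand.

€5.45 thousand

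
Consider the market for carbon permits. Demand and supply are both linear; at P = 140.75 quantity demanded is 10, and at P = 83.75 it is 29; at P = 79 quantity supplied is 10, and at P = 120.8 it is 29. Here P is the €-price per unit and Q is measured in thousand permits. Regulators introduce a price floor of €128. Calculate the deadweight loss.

Demand slope = (83.75 − 140.75)/(29 − 10) = −3, so P = 170.75 − 3Q.
Supply slope = (120.8 − 79)/(29 − 10) = 2.2, so P = 57 + 2.2Q.
Competitive equilibrium: 170.75 − 3Q = 57 + 2.2Q → Q* = 21.875, P* = 105.125.
At the floor P = 128, quantity demanded = (170.75 − 128)/3 = 14.25.
Sellers' marginal cost at Q' = 14.25: 57 + 2.2·14.25 = 88.35.
ΔQ = 21.875 − 14.25 = 7.625; wedge = 128 − 88.35 = 39.65.
DWL = ½ × 7.625 × 39.65 = €151.17 thousand.

€151.17 thousand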